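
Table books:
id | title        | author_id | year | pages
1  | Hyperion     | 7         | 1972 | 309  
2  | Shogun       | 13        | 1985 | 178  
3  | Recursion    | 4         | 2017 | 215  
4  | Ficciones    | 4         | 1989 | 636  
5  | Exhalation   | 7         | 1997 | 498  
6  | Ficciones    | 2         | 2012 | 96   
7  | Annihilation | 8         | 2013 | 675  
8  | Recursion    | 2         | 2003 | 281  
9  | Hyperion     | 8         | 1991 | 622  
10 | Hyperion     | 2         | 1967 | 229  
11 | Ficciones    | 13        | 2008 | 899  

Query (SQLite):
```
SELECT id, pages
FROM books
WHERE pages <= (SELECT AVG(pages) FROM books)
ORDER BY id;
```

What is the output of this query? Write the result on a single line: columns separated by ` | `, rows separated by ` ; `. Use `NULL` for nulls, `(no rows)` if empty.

Scalar subquery: AVG(pages) over all books rows = 421.636364 (≈; comparison uses full precision).
Keep rows where pages <= that value.

1 | 309 ; 2 | 178 ; 3 | 215 ; 6 | 96 ; 8 | 281 ; 10 | 229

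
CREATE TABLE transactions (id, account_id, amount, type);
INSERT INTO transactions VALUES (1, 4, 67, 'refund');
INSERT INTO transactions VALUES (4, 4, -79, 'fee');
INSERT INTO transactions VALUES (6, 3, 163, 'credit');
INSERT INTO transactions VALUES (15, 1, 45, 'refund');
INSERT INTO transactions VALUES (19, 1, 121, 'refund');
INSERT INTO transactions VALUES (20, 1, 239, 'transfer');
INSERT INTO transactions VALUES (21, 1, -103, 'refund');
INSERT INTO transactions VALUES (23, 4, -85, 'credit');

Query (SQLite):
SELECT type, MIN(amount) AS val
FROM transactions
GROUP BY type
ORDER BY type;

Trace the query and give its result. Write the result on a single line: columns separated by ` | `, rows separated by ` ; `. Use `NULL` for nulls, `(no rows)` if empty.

credit | -85 ; fee | -79 ; refund | -103 ; transfer | 239

Partition transactions by type; compute MIN(amount) within each group.
  credit: ids {6, 23} → MIN(amount)=-85
  fee: ids {4} → MIN(amount)=-79
  refund: ids {1, 15, 19, 21} → MIN(amount)=-103
  transfer: ids {20} → MIN(amount)=239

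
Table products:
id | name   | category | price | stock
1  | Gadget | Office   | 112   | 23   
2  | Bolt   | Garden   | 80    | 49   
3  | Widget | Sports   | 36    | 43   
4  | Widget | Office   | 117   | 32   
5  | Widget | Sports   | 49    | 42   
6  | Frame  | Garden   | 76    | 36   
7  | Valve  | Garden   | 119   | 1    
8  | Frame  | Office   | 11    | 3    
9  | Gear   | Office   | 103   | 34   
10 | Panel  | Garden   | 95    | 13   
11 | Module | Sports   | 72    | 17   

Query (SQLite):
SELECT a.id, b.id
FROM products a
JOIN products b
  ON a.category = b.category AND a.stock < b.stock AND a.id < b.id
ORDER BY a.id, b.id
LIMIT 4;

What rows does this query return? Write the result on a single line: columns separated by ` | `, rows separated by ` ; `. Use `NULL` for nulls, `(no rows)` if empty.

Pairs (a,b) with same category, a.stock < b.stock, a.id < b.id.
category groups: Garden:{2,6,7,10} Office:{1,4,8,9} Sports:{3,5,11}
Ordered by (a.id, b.id); first 4.

1 | 4 ; 1 | 9 ; 4 | 9 ; 7 | 10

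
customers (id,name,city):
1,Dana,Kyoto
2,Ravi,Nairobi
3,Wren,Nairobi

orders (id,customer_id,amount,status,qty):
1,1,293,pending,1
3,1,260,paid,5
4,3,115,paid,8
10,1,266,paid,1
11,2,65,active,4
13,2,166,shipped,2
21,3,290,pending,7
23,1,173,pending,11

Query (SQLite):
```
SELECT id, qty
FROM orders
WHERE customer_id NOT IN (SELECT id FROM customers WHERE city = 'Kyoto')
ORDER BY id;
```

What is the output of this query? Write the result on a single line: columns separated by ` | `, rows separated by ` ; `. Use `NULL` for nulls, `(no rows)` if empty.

Inner query: customers.id where city = 'Kyoto'.
Outer: keep orders rows whose customer_id is not in that set.
Inner query → {1}

4 | 8 ; 11 | 4 ; 13 | 2 ; 21 | 7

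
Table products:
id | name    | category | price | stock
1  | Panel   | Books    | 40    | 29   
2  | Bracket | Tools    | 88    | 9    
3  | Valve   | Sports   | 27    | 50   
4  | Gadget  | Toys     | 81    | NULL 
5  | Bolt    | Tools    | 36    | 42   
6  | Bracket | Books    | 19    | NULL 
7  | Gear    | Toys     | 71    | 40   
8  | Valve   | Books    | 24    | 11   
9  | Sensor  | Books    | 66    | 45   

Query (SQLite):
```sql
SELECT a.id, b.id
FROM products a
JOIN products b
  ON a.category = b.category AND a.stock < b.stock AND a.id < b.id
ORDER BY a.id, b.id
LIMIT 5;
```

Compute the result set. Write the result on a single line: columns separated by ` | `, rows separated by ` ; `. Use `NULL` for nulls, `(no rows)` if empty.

1 | 9 ; 2 | 5 ; 8 | 9

Pairs (a,b) with same category, a.stock < b.stock, a.id < b.id.
category groups: Books:{1,6,8,9} Sports:{3} Tools:{2,5} Toys:{4,7}
Ordered by (a.id, b.id); first 5.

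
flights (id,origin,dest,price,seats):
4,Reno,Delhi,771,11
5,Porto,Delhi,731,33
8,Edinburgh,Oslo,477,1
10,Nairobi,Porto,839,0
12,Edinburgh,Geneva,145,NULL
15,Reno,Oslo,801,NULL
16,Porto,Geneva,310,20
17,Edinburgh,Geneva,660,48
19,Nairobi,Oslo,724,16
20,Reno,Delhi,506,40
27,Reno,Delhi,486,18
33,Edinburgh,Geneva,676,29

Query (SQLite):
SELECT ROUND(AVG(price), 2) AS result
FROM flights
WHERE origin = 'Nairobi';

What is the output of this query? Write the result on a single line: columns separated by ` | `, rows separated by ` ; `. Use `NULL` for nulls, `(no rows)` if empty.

Rows where origin='Nairobi' → price values: [839, 724].
AVG = 1563 / 2 (rounded to 2 dp).

781.5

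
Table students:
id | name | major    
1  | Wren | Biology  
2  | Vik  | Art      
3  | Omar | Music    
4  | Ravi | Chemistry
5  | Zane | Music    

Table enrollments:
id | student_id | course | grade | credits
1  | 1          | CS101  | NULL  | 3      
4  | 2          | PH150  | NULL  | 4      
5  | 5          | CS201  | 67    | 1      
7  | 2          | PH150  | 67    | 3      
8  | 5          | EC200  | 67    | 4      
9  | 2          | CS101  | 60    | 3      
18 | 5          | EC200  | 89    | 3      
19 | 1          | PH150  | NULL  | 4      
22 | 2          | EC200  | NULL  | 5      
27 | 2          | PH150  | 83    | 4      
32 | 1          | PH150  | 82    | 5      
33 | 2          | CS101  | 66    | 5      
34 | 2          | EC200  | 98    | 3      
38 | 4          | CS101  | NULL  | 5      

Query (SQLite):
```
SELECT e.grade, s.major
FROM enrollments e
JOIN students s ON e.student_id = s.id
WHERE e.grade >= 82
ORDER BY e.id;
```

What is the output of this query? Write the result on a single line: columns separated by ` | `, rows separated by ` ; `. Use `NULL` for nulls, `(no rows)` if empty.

89 | Music ; 83 | Art ; 82 | Biology ; 98 | Art

Each enrollments row matches the students row where student_id = students.id.
Then keep rows with e.grade >= 82.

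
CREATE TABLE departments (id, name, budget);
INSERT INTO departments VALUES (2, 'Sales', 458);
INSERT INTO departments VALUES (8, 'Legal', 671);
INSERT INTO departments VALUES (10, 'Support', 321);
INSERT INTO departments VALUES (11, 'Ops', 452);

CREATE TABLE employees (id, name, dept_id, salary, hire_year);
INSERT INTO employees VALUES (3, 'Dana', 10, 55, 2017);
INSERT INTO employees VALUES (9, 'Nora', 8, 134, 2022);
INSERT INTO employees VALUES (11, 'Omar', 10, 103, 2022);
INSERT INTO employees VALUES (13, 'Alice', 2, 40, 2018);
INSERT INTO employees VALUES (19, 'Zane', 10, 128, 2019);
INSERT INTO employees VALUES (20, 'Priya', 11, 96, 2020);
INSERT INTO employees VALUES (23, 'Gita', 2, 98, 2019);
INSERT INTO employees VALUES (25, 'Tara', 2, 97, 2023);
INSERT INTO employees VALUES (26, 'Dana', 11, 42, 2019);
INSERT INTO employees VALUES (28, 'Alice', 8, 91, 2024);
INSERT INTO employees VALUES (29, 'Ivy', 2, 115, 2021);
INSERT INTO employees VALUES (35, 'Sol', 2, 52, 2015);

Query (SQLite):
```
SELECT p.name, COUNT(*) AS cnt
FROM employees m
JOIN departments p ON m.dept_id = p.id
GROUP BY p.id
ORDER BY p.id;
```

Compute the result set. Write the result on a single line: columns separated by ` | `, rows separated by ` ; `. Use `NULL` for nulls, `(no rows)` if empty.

Join each employees row to its departments via dept_id.
Group joined rows by departments.id; compute COUNT(*) per group.
  2: ids {13, 23, 25, 29, 35} → COUNT(*)=5
  8: ids {9, 28} → COUNT(*)=2
  10: ids {3, 11, 19} → COUNT(*)=3
  11: ids {20, 26} → COUNT(*)=2

Sales | 5 ; Legal | 2 ; Support | 3 ; Ops | 2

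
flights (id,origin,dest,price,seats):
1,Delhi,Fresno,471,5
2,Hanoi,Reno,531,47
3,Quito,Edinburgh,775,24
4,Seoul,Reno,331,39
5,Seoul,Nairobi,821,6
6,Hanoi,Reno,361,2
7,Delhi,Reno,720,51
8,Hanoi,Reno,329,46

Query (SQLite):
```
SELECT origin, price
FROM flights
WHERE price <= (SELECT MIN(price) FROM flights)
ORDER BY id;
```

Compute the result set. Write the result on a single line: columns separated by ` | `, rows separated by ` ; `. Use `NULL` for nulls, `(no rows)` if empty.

Scalar subquery: MIN(price) over all flights rows = 329.
Keep rows where price <= that value.

Hanoi | 329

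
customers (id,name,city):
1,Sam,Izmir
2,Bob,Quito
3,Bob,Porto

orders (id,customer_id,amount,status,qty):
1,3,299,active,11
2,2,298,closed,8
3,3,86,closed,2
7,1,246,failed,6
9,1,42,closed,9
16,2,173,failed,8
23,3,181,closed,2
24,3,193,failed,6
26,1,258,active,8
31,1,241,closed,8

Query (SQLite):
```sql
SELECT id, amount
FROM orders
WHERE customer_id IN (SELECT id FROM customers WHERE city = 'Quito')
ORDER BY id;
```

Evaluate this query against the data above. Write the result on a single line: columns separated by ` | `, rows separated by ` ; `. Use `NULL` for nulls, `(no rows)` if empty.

2 | 298 ; 16 | 173

Inner query: customers.id where city = 'Quito'.
Outer: keep orders rows whose customer_id is in that set.
Inner query → {2}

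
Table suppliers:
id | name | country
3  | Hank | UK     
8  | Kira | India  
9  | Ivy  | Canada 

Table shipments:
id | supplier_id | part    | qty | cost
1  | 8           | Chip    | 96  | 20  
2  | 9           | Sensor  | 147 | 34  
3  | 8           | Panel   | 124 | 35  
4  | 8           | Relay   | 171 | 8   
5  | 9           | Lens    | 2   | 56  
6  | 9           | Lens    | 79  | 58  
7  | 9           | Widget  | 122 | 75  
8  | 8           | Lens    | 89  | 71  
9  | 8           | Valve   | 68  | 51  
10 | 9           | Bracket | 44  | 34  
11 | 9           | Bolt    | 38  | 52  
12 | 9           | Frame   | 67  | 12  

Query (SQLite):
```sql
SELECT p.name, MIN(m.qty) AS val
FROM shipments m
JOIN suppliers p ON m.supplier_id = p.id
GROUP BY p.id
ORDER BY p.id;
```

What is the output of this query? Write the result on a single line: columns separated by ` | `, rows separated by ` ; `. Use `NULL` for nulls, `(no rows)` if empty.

Kira | 68 ; Ivy | 2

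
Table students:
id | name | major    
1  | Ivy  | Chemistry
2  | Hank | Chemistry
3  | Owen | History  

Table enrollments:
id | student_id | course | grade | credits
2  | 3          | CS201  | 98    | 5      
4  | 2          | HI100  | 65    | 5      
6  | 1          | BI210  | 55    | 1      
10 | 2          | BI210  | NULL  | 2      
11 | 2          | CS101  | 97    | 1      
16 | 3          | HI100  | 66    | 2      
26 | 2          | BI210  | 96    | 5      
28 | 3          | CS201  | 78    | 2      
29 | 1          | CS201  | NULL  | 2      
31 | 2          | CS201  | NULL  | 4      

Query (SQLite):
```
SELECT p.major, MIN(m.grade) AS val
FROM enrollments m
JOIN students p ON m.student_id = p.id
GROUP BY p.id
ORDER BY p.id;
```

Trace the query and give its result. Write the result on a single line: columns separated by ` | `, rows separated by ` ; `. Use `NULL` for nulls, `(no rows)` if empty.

Join each enrollments row to its students via student_id.
Group joined rows by students.id; compute MIN(m.grade) per group.
  1: ids {6, 29} → MIN(m.grade)=55
  2: ids {4, 10, 11, 26, 31} → MIN(m.grade)=65
  3: ids {2, 16, 28} → MIN(m.grade)=66

Chemistry | 55 ; Chemistry | 65 ; History | 66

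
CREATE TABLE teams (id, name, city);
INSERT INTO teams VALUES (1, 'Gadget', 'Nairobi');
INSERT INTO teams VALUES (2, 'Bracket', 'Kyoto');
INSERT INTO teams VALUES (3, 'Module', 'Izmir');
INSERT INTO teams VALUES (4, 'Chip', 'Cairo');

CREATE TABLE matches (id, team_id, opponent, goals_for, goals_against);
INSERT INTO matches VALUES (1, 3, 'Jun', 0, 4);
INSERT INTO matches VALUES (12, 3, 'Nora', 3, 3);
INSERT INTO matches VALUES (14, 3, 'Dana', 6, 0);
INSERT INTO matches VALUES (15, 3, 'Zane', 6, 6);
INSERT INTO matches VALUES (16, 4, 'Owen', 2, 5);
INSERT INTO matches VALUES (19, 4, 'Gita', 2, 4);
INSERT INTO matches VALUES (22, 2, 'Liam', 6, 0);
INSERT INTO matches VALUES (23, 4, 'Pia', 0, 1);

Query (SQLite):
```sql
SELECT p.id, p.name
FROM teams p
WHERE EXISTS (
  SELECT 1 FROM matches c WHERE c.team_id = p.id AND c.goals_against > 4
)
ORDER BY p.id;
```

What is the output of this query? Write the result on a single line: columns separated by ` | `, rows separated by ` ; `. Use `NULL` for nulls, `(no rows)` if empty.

3 | Module ; 4 | Chip

For each teams row, check whether any matches with matching team_id has goals_against > 4.
Keep rows where that is true.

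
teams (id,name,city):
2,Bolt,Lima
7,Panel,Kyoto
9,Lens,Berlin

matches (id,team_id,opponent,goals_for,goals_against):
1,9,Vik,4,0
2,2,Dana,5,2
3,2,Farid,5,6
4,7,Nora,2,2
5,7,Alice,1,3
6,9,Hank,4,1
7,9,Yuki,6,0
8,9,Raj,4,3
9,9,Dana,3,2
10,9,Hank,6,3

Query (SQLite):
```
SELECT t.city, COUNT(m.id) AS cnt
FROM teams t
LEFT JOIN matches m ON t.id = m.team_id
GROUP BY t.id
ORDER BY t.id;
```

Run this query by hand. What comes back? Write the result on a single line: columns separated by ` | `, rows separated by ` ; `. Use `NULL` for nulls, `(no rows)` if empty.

Lima | 2 ; Kyoto | 2 ; Berlin | 6

LEFT JOIN keeps every teams row; unmatched ones get NULL for matches columns.
Group by teams.id and compute COUNT(m.id). COUNT(col) of an all-NULL group is 0.
  2: ids {2, 3} → COUNT(m.id)=2
  7: ids {4, 5} → COUNT(m.id)=2
  9: ids {1, 6, 7, 8, 9, 10} → COUNT(m.id)=6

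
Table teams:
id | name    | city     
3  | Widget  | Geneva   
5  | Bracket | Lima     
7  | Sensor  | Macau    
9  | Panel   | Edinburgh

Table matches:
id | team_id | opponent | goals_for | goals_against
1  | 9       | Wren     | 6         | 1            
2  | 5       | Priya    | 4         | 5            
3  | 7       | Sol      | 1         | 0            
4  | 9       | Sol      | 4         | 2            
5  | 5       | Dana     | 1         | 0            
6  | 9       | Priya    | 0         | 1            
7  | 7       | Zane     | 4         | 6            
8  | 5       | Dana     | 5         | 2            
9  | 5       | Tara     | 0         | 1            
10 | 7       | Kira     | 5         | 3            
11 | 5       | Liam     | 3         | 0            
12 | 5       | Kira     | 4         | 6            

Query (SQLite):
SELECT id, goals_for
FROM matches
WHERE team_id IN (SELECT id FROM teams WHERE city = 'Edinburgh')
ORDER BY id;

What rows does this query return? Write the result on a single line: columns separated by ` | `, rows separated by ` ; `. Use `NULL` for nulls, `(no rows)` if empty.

Inner query: teams.id where city = 'Edinburgh'.
Outer: keep matches rows whose team_id is in that set.
Inner query → {9}

1 | 6 ; 4 | 4 ; 6 | 0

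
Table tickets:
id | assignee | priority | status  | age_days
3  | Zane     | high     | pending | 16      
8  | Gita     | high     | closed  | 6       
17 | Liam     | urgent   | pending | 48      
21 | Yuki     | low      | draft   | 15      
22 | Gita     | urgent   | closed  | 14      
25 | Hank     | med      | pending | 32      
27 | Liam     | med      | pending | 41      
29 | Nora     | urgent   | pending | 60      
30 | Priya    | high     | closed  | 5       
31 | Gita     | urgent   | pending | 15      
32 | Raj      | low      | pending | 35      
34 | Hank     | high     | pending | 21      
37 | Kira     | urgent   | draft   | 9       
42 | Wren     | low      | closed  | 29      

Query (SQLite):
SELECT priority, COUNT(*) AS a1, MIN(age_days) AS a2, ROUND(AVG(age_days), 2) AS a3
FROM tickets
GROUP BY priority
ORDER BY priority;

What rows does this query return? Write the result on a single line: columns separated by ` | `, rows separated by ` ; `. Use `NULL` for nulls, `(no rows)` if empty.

high | 4 | 5 | 12 ; low | 3 | 15 | 26.33 ; med | 2 | 32 | 36.5 ; urgent | 5 | 9 | 29.2

Group tickets by priority.
Per group compute: COUNT(*), MIN(age_days), ROUND(AVG(age_days), 2).
  high: ids {3, 8, 30, 34} → COUNT(*)=4, MIN(age_days)=5, ROUND(AVG(age_days), 2)=12
  low: ids {21, 32, 42} → COUNT(*)=3, MIN(age_days)=15, ROUND(AVG(age_days), 2)=26.33
  med: ids {25, 27} → COUNT(*)=2, MIN(age_days)=32, ROUND(AVG(age_days), 2)=36.5
  urgent: ids {17, 22, 29, 31, 37} → COUNT(*)=5, MIN(age_days)=9, ROUND(AVG(age_days), 2)=29.2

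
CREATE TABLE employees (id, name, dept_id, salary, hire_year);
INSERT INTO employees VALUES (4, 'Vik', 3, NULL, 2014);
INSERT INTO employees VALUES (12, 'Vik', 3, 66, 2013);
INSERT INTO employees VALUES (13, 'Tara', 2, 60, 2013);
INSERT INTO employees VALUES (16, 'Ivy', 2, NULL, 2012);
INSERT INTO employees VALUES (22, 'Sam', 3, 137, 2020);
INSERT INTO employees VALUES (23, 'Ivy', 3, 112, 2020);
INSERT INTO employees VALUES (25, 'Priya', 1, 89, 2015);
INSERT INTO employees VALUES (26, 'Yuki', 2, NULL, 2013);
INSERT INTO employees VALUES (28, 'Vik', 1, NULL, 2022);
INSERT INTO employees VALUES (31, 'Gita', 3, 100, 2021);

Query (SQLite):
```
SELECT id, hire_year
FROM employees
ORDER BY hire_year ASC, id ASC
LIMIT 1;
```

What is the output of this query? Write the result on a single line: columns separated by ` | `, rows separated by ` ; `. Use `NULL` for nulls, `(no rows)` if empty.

16 | 2012

Sort by hire_year asc, tiebreak id asc: (2012, id=16), (2013, id=12), (2013, id=13), (2013, id=26) …. Take first 1.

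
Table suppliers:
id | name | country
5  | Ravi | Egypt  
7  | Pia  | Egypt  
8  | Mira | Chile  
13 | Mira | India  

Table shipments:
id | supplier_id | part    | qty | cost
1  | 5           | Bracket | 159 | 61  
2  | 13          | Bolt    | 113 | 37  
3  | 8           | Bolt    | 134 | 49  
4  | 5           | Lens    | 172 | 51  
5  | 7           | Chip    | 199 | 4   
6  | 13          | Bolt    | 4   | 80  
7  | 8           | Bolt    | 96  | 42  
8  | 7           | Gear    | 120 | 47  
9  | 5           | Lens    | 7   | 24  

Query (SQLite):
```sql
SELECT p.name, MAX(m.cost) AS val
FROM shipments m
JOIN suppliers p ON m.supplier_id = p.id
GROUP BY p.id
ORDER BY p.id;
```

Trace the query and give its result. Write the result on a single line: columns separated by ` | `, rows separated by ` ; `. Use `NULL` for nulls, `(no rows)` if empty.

Join each shipments row to its suppliers via supplier_id.
Group joined rows by suppliers.id; compute MAX(m.cost) per group.
  5: ids {1, 4, 9} → MAX(m.cost)=61
  7: ids {5, 8} → MAX(m.cost)=47
  8: ids {3, 7} → MAX(m.cost)=49
  13: ids {2, 6} → MAX(m.cost)=80

Ravi | 61 ; Pia | 47 ; Mira | 49 ; Mira | 80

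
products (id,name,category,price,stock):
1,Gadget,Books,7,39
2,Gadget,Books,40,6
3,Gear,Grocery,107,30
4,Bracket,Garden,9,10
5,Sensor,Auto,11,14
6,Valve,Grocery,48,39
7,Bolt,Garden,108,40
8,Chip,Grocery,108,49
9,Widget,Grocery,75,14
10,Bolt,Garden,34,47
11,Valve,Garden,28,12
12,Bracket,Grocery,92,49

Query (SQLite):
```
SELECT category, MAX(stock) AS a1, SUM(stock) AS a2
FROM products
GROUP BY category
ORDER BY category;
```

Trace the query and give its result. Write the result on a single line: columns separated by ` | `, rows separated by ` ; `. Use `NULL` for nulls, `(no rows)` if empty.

Group products by category.
Per group compute: MAX(stock), SUM(stock).
  Auto: ids {5} → MAX(stock)=14, SUM(stock)=14
  Books: ids {1, 2} → MAX(stock)=39, SUM(stock)=45
  Garden: ids {4, 7, 10, 11} → MAX(stock)=47, SUM(stock)=109
  Grocery: ids {3, 6, 8, 9, 12} → MAX(stock)=49, SUM(stock)=181

Auto | 14 | 14 ; Books | 39 | 45 ; Garden | 47 | 109 ; Grocery | 49 | 181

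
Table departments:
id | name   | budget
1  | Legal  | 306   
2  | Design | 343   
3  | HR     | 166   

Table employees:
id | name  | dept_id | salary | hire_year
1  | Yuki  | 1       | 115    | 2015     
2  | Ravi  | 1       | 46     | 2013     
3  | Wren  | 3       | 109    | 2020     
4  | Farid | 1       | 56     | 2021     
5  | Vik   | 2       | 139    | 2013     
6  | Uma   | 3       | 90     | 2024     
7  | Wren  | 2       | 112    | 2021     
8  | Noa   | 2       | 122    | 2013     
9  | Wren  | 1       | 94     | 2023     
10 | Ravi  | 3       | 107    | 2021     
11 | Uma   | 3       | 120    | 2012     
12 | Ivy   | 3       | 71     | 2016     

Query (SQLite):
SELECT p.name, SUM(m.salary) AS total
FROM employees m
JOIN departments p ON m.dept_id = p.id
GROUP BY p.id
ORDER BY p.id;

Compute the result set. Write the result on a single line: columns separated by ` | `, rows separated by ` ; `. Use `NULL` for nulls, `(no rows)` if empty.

Legal | 311 ; Design | 373 ; HR | 497

Join each employees row to its departments via dept_id.
Group joined rows by departments.id; compute SUM(m.salary) per group.
  1: ids {1, 2, 4, 9} → SUM(m.salary)=311
  2: ids {5, 7, 8} → SUM(m.salary)=373
  3: ids {3, 6, 10, 11, 12} → SUM(m.salary)=497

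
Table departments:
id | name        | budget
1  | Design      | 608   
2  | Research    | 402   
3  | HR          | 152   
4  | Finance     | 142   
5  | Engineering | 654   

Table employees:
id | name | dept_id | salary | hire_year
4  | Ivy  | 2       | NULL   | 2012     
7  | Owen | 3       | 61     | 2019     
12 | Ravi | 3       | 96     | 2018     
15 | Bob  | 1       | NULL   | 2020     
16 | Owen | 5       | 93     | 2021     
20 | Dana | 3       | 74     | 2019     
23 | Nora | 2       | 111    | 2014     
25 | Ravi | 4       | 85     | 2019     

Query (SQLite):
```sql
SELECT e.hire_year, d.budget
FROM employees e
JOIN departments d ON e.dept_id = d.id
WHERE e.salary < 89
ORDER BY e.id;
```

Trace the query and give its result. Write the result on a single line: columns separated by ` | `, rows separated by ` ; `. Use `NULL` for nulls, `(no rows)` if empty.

Each employees row matches the departments row where dept_id = departments.id.
Then keep rows with e.salary < 89.

2019 | 152 ; 2019 | 152 ; 2019 | 142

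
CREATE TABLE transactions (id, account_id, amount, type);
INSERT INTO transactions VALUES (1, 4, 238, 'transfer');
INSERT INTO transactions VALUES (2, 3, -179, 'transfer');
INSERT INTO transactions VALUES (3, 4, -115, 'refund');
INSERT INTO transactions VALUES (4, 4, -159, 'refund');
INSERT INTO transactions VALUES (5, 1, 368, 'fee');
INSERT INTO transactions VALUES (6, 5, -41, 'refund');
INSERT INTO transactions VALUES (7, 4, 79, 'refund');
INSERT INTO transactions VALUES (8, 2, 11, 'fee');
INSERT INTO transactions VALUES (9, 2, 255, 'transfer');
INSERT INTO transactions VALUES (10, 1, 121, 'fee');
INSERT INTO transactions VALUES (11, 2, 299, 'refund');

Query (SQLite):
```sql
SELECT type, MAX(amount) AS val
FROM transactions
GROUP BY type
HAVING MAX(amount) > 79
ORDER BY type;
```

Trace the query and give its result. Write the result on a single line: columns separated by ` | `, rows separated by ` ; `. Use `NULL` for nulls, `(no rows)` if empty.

Partition transactions by type; compute MAX(amount) within each group.
HAVING: keep groups where MAX(amount) > 79.
  fee: ids {5, 8, 10} → MAX(amount)=368
  refund: ids {3, 4, 6, 7, 11} → MAX(amount)=299
  transfer: ids {1, 2, 9} → MAX(amount)=255

fee | 368 ; refund | 299 ; transfer | 255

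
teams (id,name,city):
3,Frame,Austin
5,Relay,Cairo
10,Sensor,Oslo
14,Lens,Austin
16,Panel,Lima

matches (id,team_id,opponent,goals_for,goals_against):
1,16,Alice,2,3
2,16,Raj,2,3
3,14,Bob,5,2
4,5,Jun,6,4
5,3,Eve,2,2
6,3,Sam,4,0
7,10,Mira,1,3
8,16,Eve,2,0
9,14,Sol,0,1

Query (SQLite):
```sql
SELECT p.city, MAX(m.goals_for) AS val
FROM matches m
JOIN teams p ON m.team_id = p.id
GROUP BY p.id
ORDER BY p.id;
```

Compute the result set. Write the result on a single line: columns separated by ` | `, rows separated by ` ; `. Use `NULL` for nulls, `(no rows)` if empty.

Join each matches row to its teams via team_id.
Group joined rows by teams.id; compute MAX(m.goals_for) per group.
  3: ids {5, 6} → MAX(m.goals_for)=4
  5: ids {4} → MAX(m.goals_for)=6
  10: ids {7} → MAX(m.goals_for)=1
  14: ids {3, 9} → MAX(m.goals_for)=5
  16: ids {1, 2, 8} → MAX(m.goals_for)=2

Austin | 4 ; Cairo | 6 ; Oslo | 1 ; Austin | 5 ; Lima | 2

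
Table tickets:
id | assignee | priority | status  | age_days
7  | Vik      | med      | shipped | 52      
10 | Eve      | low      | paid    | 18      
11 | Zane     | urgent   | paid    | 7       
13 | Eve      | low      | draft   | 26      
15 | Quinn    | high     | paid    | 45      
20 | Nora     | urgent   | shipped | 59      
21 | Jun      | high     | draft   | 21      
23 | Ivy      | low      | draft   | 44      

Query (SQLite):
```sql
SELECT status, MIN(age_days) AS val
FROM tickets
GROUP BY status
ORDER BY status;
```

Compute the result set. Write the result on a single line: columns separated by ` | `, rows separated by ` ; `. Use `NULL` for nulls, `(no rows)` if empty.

draft | 21 ; paid | 7 ; shipped | 52

Partition tickets by status; compute MIN(age_days) within each group.
  draft: ids {13, 21, 23} → MIN(age_days)=21
  paid: ids {10, 11, 15} → MIN(age_days)=7
  shipped: ids {7, 20} → MIN(age_days)=52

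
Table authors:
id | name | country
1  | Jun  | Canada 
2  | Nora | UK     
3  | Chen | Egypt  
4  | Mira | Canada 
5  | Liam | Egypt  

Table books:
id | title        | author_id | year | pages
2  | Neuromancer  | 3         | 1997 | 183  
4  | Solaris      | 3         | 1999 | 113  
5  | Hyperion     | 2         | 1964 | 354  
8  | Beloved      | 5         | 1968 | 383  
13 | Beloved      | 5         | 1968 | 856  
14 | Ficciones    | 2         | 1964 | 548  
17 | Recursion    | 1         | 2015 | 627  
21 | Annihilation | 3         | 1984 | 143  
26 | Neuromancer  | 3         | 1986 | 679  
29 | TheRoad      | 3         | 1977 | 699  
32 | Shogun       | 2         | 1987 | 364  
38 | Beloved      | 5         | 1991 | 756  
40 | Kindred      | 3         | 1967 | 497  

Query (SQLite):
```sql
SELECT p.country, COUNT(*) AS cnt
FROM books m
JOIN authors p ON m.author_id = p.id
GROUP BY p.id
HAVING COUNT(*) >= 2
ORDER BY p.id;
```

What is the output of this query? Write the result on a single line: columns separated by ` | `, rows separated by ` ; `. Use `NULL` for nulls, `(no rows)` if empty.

UK | 3 ; Egypt | 6 ; Egypt | 3

Join each books row to its authors via author_id.
Group joined rows by authors.id; compute COUNT(*) per group.
HAVING: keep groups with count ≥ 2.
  1: ids {17} → COUNT(*)=1
  2: ids {5, 14, 32} → COUNT(*)=3
  3: ids {2, 4, 21, 26, 29, 40} → COUNT(*)=6
  5: ids {8, 13, 38} → COUNT(*)=3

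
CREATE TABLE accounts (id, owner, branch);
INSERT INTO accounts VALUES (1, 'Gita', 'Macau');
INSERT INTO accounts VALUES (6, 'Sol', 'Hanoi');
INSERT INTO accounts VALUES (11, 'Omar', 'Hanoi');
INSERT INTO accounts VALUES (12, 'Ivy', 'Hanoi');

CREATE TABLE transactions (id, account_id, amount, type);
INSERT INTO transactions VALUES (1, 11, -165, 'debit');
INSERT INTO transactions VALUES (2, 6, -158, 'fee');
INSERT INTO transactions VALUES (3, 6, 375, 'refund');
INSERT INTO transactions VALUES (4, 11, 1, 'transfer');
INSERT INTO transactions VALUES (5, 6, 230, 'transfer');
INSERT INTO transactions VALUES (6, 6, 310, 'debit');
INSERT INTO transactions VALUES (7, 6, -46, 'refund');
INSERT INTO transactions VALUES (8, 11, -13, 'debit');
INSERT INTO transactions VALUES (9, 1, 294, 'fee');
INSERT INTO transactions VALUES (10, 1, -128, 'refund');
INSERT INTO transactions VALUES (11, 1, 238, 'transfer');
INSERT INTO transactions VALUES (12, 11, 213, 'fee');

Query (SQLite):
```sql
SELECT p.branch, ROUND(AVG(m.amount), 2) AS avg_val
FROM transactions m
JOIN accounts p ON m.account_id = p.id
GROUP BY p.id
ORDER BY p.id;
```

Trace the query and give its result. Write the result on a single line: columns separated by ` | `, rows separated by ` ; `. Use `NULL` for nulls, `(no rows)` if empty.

Macau | 134.67 ; Hanoi | 142.2 ; Hanoi | 9

Join each transactions row to its accounts via account_id.
Group joined rows by accounts.id; compute ROUND(AVG(m.amount), 2) per group.
  1: ids {9, 10, 11} → ROUND(AVG(m.amount), 2)=134.67
  6: ids {2, 3, 5, 6, 7} → ROUND(AVG(m.amount), 2)=142.2
  11: ids {1, 4, 8, 12} → ROUND(AVG(m.amount), 2)=9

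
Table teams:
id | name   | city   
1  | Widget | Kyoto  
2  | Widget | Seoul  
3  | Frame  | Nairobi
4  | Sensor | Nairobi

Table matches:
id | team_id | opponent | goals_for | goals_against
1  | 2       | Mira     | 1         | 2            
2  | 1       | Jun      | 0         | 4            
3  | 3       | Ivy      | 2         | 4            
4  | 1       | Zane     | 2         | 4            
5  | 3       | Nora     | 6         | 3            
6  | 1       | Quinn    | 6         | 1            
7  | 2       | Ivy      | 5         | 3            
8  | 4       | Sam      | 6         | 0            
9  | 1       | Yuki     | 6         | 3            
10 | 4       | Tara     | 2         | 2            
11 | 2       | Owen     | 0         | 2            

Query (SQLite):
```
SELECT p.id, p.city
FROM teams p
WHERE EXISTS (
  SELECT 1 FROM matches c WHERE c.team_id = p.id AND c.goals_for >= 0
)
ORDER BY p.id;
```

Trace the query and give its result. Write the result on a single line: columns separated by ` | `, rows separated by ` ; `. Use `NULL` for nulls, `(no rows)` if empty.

For each teams row, check whether any matches with matching team_id has goals_for >= 0.
Keep rows where that is true.

1 | Kyoto ; 2 | Seoul ; 3 | Nairobi ; 4 | Nairobi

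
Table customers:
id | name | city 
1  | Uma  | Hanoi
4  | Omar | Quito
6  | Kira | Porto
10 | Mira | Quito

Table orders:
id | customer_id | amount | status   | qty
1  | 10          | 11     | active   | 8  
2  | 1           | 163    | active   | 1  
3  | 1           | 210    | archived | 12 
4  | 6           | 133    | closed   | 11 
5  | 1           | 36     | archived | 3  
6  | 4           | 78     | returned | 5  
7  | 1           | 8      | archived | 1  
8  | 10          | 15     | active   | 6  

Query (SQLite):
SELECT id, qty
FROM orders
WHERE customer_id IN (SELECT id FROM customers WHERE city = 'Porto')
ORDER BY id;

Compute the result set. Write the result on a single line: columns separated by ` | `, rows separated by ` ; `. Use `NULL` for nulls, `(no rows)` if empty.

4 | 11

Inner query: customers.id where city = 'Porto'.
Outer: keep orders rows whose customer_id is in that set.
Inner query → {6}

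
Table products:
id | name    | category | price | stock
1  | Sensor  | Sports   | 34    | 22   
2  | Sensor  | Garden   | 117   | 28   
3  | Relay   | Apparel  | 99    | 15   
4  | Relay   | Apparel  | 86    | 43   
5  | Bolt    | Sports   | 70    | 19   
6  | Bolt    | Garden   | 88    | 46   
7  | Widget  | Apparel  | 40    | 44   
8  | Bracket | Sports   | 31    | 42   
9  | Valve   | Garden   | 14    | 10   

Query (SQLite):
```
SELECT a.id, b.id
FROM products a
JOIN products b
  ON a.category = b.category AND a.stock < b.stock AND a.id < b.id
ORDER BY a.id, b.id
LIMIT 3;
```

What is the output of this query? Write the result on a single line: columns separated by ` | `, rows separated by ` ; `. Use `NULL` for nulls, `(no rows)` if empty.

1 | 8 ; 2 | 6 ; 3 | 4

Pairs (a,b) with same category, a.stock < b.stock, a.id < b.id.
category groups: Apparel:{3,4,7} Garden:{2,6,9} Sports:{1,5,8}
Ordered by (a.id, b.id); first 3.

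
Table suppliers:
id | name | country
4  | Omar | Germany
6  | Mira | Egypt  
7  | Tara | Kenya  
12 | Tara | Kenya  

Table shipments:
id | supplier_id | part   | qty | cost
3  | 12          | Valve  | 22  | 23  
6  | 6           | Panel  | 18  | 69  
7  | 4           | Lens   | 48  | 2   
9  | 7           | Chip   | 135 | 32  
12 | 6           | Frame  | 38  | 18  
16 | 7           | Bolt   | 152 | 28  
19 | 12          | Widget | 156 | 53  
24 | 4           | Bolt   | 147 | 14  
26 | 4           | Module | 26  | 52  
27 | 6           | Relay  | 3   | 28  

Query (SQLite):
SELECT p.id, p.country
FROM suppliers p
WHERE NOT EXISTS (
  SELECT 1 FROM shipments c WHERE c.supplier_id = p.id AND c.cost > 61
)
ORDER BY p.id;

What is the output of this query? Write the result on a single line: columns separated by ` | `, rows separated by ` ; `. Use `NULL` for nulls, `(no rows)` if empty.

For each suppliers row, check whether any shipments with matching supplier_id has cost > 61.
Keep rows where that is false.

4 | Germany ; 7 | Kenya ; 12 | Kenya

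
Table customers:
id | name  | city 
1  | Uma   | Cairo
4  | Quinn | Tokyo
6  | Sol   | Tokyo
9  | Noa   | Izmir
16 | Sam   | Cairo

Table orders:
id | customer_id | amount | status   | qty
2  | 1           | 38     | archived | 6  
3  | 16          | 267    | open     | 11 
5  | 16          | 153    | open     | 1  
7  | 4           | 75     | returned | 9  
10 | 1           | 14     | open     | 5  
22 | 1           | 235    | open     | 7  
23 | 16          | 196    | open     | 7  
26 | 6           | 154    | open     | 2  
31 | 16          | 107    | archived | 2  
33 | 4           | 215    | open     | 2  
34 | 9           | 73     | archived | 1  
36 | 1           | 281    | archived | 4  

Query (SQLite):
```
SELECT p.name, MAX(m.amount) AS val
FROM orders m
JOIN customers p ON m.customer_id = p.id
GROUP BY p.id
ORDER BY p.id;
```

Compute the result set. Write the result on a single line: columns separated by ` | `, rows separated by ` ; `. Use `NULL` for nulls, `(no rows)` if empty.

Uma | 281 ; Quinn | 215 ; Sol | 154 ; Noa | 73 ; Sam | 267

Join each orders row to its customers via customer_id.
Group joined rows by customers.id; compute MAX(m.amount) per group.
  1: ids {2, 10, 22, 36} → MAX(m.amount)=281
  4: ids {7, 33} → MAX(m.amount)=215
  6: ids {26} → MAX(m.amount)=154
  9: ids {34} → MAX(m.amount)=73
  16: ids {3, 5, 23, 31} → MAX(m.amount)=267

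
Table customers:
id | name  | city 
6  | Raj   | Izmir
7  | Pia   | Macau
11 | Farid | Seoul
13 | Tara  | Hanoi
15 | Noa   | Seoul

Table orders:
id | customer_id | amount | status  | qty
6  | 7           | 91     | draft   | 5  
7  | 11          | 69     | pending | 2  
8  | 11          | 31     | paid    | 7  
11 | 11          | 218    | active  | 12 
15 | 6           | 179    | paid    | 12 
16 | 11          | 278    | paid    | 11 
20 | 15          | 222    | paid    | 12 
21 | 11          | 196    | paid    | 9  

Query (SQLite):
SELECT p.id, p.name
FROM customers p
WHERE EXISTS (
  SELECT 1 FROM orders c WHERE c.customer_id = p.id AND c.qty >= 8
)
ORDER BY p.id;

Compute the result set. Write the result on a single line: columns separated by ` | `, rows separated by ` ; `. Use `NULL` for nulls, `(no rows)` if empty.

For each customers row, check whether any orders with matching customer_id has qty >= 8.
Keep rows where that is true.

6 | Raj ; 11 | Farid ; 15 | Noa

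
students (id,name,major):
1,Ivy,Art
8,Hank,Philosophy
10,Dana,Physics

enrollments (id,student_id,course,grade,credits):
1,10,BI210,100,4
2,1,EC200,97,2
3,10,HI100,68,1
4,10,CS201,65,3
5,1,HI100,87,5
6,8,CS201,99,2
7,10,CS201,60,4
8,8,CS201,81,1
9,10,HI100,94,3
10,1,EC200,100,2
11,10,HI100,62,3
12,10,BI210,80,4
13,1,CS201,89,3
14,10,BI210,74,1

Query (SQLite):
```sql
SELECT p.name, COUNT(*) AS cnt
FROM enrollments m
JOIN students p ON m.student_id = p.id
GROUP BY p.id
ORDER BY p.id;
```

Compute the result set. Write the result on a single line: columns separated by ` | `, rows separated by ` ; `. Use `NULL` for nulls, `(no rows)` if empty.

Join each enrollments row to its students via student_id.
Group joined rows by students.id; compute COUNT(*) per group.
  1: ids {2, 5, 10, 13} → COUNT(*)=4
  8: ids {6, 8} → COUNT(*)=2
  10: ids {1, 3, 4, 7, 9, 11, 12, 14} → COUNT(*)=8

Ivy | 4 ; Hank | 2 ; Dana | 8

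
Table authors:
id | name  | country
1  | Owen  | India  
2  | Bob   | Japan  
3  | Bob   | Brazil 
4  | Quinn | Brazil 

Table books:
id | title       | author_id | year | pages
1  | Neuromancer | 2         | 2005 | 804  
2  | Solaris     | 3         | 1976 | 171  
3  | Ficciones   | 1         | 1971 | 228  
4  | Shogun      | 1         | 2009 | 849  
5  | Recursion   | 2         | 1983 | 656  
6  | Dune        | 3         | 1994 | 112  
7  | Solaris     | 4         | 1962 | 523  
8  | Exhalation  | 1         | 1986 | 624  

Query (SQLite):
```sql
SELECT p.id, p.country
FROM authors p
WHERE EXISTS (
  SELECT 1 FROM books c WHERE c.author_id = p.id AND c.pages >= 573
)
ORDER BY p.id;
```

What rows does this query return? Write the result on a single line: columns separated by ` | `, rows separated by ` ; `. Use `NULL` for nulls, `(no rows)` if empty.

1 | India ; 2 | Japan

For each authors row, check whether any books with matching author_id has pages >= 573.
Keep rows where that is true.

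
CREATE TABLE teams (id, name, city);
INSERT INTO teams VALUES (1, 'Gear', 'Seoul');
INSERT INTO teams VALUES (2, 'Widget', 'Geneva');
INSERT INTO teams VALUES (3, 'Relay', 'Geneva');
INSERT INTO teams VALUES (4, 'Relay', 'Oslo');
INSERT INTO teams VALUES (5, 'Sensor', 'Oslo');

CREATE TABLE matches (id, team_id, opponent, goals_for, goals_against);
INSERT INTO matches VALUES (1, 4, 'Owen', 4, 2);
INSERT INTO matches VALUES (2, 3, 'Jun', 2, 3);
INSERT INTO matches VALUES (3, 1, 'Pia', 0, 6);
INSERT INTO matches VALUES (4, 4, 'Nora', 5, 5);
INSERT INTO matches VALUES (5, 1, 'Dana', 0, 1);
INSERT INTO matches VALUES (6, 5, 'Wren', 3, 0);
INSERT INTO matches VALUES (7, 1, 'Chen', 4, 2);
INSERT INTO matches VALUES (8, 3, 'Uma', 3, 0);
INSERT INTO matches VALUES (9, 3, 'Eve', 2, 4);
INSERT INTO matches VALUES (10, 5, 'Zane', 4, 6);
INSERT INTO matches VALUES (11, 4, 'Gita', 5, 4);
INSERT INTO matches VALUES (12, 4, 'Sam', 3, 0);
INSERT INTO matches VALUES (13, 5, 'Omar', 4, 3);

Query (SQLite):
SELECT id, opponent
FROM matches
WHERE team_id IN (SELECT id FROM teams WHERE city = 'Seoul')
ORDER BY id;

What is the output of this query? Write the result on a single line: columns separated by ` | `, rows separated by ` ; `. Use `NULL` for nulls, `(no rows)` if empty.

Inner query: teams.id where city = 'Seoul'.
Outer: keep matches rows whose team_id is in that set.
Inner query → {1}

3 | Pia ; 5 | Dana ; 7 | Chen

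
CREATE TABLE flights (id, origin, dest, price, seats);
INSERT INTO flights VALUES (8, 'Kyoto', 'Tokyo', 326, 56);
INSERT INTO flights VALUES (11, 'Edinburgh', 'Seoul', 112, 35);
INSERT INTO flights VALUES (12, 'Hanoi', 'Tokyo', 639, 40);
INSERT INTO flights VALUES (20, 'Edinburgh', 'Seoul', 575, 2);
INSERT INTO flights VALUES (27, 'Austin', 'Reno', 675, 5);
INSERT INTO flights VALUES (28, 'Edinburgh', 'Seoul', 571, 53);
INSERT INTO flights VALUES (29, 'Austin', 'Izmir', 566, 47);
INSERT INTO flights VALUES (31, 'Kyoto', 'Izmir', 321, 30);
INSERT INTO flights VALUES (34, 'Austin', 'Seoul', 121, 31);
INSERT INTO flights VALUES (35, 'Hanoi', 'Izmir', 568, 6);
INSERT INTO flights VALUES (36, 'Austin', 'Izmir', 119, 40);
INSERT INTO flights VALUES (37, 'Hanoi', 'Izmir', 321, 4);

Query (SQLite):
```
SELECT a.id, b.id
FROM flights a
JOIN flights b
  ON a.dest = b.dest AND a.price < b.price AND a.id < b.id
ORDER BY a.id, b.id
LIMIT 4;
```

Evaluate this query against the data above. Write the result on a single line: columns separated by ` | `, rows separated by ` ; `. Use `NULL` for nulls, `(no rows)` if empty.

8 | 12 ; 11 | 20 ; 11 | 28 ; 11 | 34

Pairs (a,b) with same dest, a.price < b.price, a.id < b.id.
dest groups: Izmir:{29,31,35,36,37} Reno:{27} Seoul:{11,20,28,34} Tokyo:{8,12}
Ordered by (a.id, b.id); first 4.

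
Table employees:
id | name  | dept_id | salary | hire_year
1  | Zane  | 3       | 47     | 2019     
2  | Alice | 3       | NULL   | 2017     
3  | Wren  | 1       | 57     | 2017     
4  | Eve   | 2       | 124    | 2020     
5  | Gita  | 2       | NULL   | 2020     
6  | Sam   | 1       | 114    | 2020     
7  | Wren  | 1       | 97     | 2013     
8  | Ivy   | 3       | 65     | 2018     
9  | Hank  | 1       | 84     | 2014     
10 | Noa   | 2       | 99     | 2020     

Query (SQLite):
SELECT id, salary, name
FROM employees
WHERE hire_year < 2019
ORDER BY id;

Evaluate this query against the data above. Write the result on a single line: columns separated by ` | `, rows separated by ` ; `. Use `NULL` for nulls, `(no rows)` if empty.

hire_year < 2019: ids {2, 3, 7, 8, 9}

2 | NULL | Alice ; 3 | 57 | Wren ; 7 | 97 | Wren ; 8 | 65 | Ivy ; 9 | 84 | Hank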